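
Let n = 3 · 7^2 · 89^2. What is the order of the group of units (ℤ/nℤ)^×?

φ(1164387) = 1164387 · (1 − 1/3) · (1 − 1/7) · (1 − 1/89)
       = 1164387 · 1056/1869 = 657888.

657888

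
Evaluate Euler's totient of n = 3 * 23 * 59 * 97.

244992

φ(3) = 3 − 1 = 2.
φ(23) = 23 − 1 = 22.
φ(59) = 59 − 1 = 58.
φ(97) = 97 − 1 = 96.
Since φ is multiplicative, φ(394887) = 2 · 22 · 58 · 96 = 244992.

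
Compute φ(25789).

23040

Prime factorization: 25789 = 17 * 37 * 41.
φ(17) = 17 − 1 = 16.
φ(37) = 37 − 1 = 36.
φ(41) = 41 − 1 = 40.
Since φ is multiplicative, φ(25789) = 16 · 36 · 40 = 23040.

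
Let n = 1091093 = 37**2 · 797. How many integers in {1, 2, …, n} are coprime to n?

φ(37^2) = 37^1·(37−1) = 37·36 = 1332.
φ(797) = 797 − 1 = 796.
Since φ is multiplicative, φ(1091093) = 1332 · 796 = 1060272.

1060272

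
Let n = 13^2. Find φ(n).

156

φ(13^2) = 13^2 − 13^1 = 169 − 13 = 156.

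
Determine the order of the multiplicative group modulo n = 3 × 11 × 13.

240

φ(429) = 429 · (1 − 1/3) · (1 − 1/11) · (1 − 1/13)
       = 429 · 240/429 = 240.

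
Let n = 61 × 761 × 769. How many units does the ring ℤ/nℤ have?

35020800

φ(61) = 61 − 1 = 60.
φ(761) = 761 − 1 = 760.
φ(769) = 769 − 1 = 768.
Multiply: 60 · 760 · 768 = 35020800.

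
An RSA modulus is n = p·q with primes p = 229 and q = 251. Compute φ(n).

57000

For distinct primes, φ(pq) = (p−1)(q−1) = 228 × 250 = 57000.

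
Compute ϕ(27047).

24192

Prime factorization: 27047 = 17 × 37 × 43.
φ(17) = 17 − 1 = 16.
φ(37) = 37 − 1 = 36.
φ(43) = 43 − 1 = 42.
Multiply: 16 · 36 · 42 = 24192.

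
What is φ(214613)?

166320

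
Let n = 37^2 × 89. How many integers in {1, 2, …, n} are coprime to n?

117216

φ(37^2) = 37^1·(37−1) = 37·36 = 1332.
φ(89) = 89 − 1 = 88.
Multiply: 1332 · 88 = 117216.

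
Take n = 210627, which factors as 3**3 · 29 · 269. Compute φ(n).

135072

φ(210627) = 210627 · (1 − 1/3) · (1 − 1/29) · (1 − 1/269)
       = 210627 · 15008/23403 = 135072.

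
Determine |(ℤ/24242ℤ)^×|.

Prime factorization: 24242 = 2 · 17 · 23 · 31.
φ(24242) = 24242 · (1 − 1/2) · (1 − 1/17) · (1 − 1/23) · (1 − 1/31)
       = 24242 · 10560/24242 = 10560.

10560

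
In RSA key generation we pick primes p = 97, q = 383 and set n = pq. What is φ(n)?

36672

φ(97) = 97 − 1 = 96.
φ(383) = 383 − 1 = 382.
Multiply: 96 · 382 = 36672.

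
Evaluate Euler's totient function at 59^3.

201898

φ(59^3) = 59^2·(59−1) = 3481·58 = 201898.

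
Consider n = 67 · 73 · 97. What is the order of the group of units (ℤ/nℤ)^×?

456192

φ(67) = 67 − 1 = 66.
φ(73) = 73 − 1 = 72.
φ(97) = 97 − 1 = 96.
Multiply: 66 · 72 · 96 = 456192.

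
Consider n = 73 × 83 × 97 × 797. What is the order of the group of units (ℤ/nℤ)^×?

φ(73) = 73 − 1 = 72.
φ(83) = 83 − 1 = 82.
φ(97) = 97 − 1 = 96.
φ(797) = 797 − 1 = 796.
Multiply: 72 · 82 · 96 · 796 = 451160064.

451160064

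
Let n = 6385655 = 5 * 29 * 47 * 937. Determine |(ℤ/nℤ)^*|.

φ(5) = 5 − 1 = 4.
φ(29) = 29 − 1 = 28.
φ(47) = 47 − 1 = 46.
φ(937) = 937 − 1 = 936.
Multiply: 4 · 28 · 46 · 936 = 4822272.

4822272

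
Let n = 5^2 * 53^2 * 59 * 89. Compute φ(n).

281332480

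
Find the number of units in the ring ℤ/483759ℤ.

285120

Prime factorization: 483759 = 3^3 · 19 · 23 · 41.
φ(483759) = 483759 · (1 − 1/3) · (1 − 1/19) · (1 − 1/23) · (1 − 1/41)
       = 483759 · 31680/53751 = 285120.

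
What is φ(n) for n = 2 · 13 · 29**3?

282576

φ(634114) = 634114 · (1 − 1/2) · (1 − 1/13) · (1 − 1/29)
       = 634114 · 336/754 = 282576.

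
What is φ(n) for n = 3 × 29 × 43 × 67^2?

φ(16793349) = 16793349 · (1 − 1/3) · (1 − 1/29) · (1 − 1/43) · (1 − 1/67)
       = 16793349 · 155232/250647 = 10400544.

10400544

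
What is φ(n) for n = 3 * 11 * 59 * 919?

φ(1789293) = 1789293 · (1 − 1/3) · (1 − 1/11) · (1 − 1/59) · (1 − 1/919)
       = 1789293 · 1064880/1789293 = 1064880.

1064880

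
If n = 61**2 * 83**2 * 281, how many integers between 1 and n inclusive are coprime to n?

6974788800

φ(7203145289) = 7203145289 · (1 − 1/61) · (1 − 1/83) · (1 − 1/281)
       = 7203145289 · 1377600/1422703 = 6974788800.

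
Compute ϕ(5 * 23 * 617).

φ(70955) = 70955 · (1 − 1/5) · (1 − 1/23) · (1 − 1/617)
       = 70955 · 54208/70955 = 54208.

54208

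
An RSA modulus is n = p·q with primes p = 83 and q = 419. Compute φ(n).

φ(n) = (p − 1)(q − 1) = (83−1)(419−1) = 82·418 = 34276.

34276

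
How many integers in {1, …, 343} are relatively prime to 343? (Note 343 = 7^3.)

294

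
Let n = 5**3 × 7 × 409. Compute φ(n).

244800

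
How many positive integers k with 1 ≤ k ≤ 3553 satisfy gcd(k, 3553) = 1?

Prime factorization: 3553 = 11 · 17 · 19.
φ(11) = 11 − 1 = 10.
φ(17) = 17 − 1 = 16.
φ(19) = 19 − 1 = 18.
Multiply: 10 · 16 · 18 = 2880.

2880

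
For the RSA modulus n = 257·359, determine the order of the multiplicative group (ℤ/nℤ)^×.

91648

φ(257) = 257 − 1 = 256.
φ(359) = 359 − 1 = 358.
Multiply: 256 · 358 = 91648.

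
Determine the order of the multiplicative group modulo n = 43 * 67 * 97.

266112

φ(279457) = 279457 · (1 − 1/43) · (1 − 1/67) · (1 − 1/97)
       = 279457 · 266112/279457 = 266112.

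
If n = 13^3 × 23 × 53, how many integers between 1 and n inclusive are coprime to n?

2320032

φ(13^3) = 13^3 − 13^2 = 2197 − 169 = 2028.
φ(23) = 23 − 1 = 22.
φ(53) = 53 − 1 = 52.
Multiply: 2028 · 22 · 52 = 2320032.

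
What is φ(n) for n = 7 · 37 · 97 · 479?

9911808

φ(12033917) = 12033917 · (1 − 1/7) · (1 − 1/37) · (1 − 1/97) · (1 − 1/479)
       = 12033917 · 9911808/12033917 = 9911808.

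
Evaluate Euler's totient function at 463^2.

213906

φ(214369) = 214369 · (1 − 1/463)
       = 214369 · 462/463 = 213906.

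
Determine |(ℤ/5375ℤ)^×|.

5375 = 5**3 · 43.
φ(5375) = 5375 · (1 − 1/5) · (1 − 1/43)
       = 5375 · 168/215 = 4200.

4200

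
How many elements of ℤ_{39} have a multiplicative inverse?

24

Prime factorization: 39 = 3 · 13.
φ(39) = 39 · (1 − 1/3) · (1 − 1/13)
       = 39 · 24/39 = 24.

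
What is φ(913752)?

254016

Prime factorization: 913752 = 2^3 · 3^2 · 7^3 · 37.
φ(2^3) = 2^3 − 2^2 = 8 − 4 = 4.
φ(3^2) = 3^2 − 3^1 = 9 − 3 = 6.
φ(7^3) = 7^3 − 7^2 = 343 − 49 = 294.
φ(37) = 37 − 1 = 36.
φ(913752) = 4 × 6 × 294 × 36 = 254016.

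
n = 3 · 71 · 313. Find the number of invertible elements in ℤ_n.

φ(3) = 3 − 1 = 2.
φ(71) = 71 − 1 = 70.
φ(313) = 313 − 1 = 312.
Since φ is multiplicative, φ(66669) = 2 · 70 · 312 = 43680.

43680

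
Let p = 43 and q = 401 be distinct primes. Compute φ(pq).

16800

φ(n) = (p − 1)(q − 1) = (43−1)(401−1) = 42·400 = 16800.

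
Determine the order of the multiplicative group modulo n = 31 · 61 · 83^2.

φ(13027099) = 13027099 · (1 − 1/31) · (1 − 1/61) · (1 − 1/83)
       = 13027099 · 147600/156953 = 12250800.

12250800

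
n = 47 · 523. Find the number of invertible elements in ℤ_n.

24012

φ(24581) = 24581 · (1 − 1/47) · (1 − 1/523)
       = 24581 · 24012/24581 = 24012.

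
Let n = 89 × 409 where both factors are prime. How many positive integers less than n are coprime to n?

φ(36401) = 36401 · (1 − 1/89) · (1 − 1/409)
       = 36401 · 35904/36401 = 35904.

35904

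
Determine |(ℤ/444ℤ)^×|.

Prime factorization: 444 = 2^2 · 3 · 37.
φ(444) = 444 · (1 − 1/2) · (1 − 1/3) · (1 − 1/37)
       = 444 · 72/222 = 144.

144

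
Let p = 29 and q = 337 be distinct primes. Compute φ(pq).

φ(n) = (p − 1)(q − 1) = (29−1)(337−1) = 28·336 = 9408.

9408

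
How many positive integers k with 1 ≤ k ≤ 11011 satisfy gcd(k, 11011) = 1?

Prime factorization: 11011 = 7 · 11**2 · 13.
φ(7) = 7 − 1 = 6.
φ(11^2) = 11^2 − 11^1 = 121 − 11 = 110.
φ(13) = 13 − 1 = 12.
φ(11011) = 6 × 110 × 12 = 7920.

7920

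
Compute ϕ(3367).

2592

Factor 3367: 3367 = 7 · 13 · 37.
φ(7) = 7 − 1 = 6.
φ(13) = 13 − 1 = 12.
φ(37) = 37 − 1 = 36.
Since φ is multiplicative, φ(3367) = 6 · 12 · 36 = 2592.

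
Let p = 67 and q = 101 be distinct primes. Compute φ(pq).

φ(n) = (p − 1)(q − 1) = (67−1)(101−1) = 66·100 = 6600.

6600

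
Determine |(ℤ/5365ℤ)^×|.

4032

Prime factorization: 5365 = 5 · 29 · 37.
φ(5365) = 5365 · (1 − 1/5) · (1 − 1/29) · (1 − 1/37)
       = 5365 · 4032/5365 = 4032.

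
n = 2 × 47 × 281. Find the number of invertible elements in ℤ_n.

12880

φ(26414) = 26414 · (1 − 1/2) · (1 − 1/47) · (1 − 1/281)
       = 26414 · 12880/26414 = 12880.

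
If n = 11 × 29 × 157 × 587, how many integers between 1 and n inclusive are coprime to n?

25596480

φ(29398721) = 29398721 · (1 − 1/11) · (1 − 1/29) · (1 − 1/157) · (1 − 1/587)
       = 29398721 · 25596480/29398721 = 25596480.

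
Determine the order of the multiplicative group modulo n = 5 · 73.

φ(365) = 365 · (1 − 1/5) · (1 − 1/73)
       = 365 · 288/365 = 288.

288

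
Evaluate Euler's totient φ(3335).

2464

3335 = 5 * 23 * 29.
φ(5) = 5 − 1 = 4.
φ(23) = 23 − 1 = 22.
φ(29) = 29 − 1 = 28.
Multiply: 4 · 22 · 28 = 2464.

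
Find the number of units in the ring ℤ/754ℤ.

336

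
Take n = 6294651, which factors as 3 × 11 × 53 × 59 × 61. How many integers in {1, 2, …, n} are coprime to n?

3619200

φ(3) = 3 − 1 = 2.
φ(11) = 11 − 1 = 10.
φ(53) = 53 − 1 = 52.
φ(59) = 59 − 1 = 58.
φ(61) = 61 − 1 = 60.
φ(6294651) = 2 × 10 × 52 × 58 × 60 = 3619200.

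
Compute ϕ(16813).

14784

Prime factorization: 16813 = 17 * 23 * 43.
φ(17) = 17 − 1 = 16.
φ(23) = 23 − 1 = 22.
φ(43) = 43 − 1 = 42.
Multiply: 16 · 22 · 42 = 14784.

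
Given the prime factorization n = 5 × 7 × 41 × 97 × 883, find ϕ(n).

81285120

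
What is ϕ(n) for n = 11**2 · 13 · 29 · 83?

3030720

φ(11^2) = 11^1·(11−1) = 11·10 = 110.
φ(13) = 13 − 1 = 12.
φ(29) = 29 − 1 = 28.
φ(83) = 83 − 1 = 82.
φ(3786211) = 110 × 12 × 28 × 82 = 3030720.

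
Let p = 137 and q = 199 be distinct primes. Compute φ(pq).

26928

φ(27263) = 27263 · (1 − 1/137) · (1 − 1/199)
       = 27263 · 26928/27263 = 26928.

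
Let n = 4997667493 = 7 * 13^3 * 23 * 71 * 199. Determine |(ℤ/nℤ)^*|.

3710266560

φ(4997667493) = 4997667493 · (1 − 1/7) · (1 − 1/13) · (1 − 1/23) · (1 − 1/71) · (1 − 1/199)
       = 4997667493 · 21954240/29571997 = 3710266560.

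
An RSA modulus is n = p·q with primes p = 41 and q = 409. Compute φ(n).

For distinct primes, φ(pq) = (p−1)(q−1) = 40 × 408 = 16320.

16320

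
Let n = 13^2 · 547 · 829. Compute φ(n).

70525728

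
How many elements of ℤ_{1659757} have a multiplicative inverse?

1422960

First factor: 1659757 = 11**3 · 29 · 43.
φ(1659757) = 1659757 · (1 − 1/11) · (1 − 1/29) · (1 − 1/43)
       = 1659757 · 11760/13717 = 1422960.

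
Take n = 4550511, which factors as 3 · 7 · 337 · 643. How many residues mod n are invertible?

φ(4550511) = 4550511 · (1 − 1/3) · (1 − 1/7) · (1 − 1/337) · (1 − 1/643)
       = 4550511 · 2588544/4550511 = 2588544.

2588544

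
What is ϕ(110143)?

86400

Prime factorization: 110143 = 11 * 17 * 19 * 31.
φ(110143) = 110143 · (1 − 1/11) · (1 − 1/17) · (1 − 1/19) · (1 − 1/31)
       = 110143 · 86400/110143 = 86400.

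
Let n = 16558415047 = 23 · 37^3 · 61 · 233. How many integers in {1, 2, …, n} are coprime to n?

φ(16558415047) = 16558415047 · (1 − 1/23) · (1 − 1/37) · (1 − 1/61) · (1 − 1/233)
       = 16558415047 · 11024640/12095263 = 15092732160.

15092732160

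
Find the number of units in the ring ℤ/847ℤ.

660

First factor: 847 = 7 * 11^2.
φ(7) = 7 − 1 = 6.
φ(11^2) = 11^1·(11−1) = 11·10 = 110.
φ(847) = 6 × 110 = 660.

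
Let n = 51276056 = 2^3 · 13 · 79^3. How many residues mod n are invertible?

φ(51276056) = 51276056 · (1 − 1/2) · (1 − 1/13) · (1 − 1/79)
       = 51276056 · 936/2054 = 23366304.

23366304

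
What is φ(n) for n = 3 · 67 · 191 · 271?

φ(10403961) = 10403961 · (1 − 1/3) · (1 − 1/67) · (1 − 1/191) · (1 − 1/271)
       = 10403961 · 6771600/10403961 = 6771600.

6771600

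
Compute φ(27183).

First factor: 27183 = 3 × 13 × 17 × 41.
φ(3) = 3 − 1 = 2.
φ(13) = 13 − 1 = 12.
φ(17) = 17 − 1 = 16.
φ(41) = 41 − 1 = 40.
Since φ is multiplicative, φ(27183) = 2 · 12 · 16 · 40 = 15360.

15360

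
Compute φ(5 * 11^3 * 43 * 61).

12196800

φ(17456065) = 17456065 · (1 − 1/5) · (1 − 1/11) · (1 − 1/43) · (1 − 1/61)
       = 17456065 · 100800/144265 = 12196800.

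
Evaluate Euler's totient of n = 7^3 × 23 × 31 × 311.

60152400

φ(76057849) = 76057849 · (1 − 1/7) · (1 − 1/23) · (1 − 1/31) · (1 − 1/311)
       = 76057849 · 1227600/1552201 = 60152400.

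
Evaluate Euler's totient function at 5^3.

100

φ(5^3) = 5^2·(5−1) = 25·4 = 100.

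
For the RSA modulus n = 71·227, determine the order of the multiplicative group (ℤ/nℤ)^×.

15820

φ(71) = 71 − 1 = 70.
φ(227) = 227 − 1 = 226.
Since φ is multiplicative, φ(16117) = 70 · 226 = 15820.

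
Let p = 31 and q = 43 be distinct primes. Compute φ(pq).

1260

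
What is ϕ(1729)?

First factor: 1729 = 7 · 13 · 19.
φ(7) = 7 − 1 = 6.
φ(13) = 13 − 1 = 12.
φ(19) = 19 − 1 = 18.
φ(1729) = 6 × 12 × 18 = 1296.

1296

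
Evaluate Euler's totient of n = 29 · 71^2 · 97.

13359360

φ(14180333) = 14180333 · (1 − 1/29) · (1 − 1/71) · (1 − 1/97)
       = 14180333 · 188160/199723 = 13359360.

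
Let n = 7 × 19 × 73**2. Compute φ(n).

567648

φ(7) = 7 − 1 = 6.
φ(19) = 19 − 1 = 18.
φ(73^2) = 73^2 − 73^1 = 5329 − 73 = 5256.
Since φ is multiplicative, φ(708757) = 6 · 18 · 5256 = 567648.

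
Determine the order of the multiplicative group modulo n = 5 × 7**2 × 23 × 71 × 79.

20180160

φ(5) = 5 − 1 = 4.
φ(7^2) = 7^1·(7−1) = 7·6 = 42.
φ(23) = 23 − 1 = 22.
φ(71) = 71 − 1 = 70.
φ(79) = 79 − 1 = 78.
Since φ is multiplicative, φ(31606715) = 4 · 42 · 22 · 70 · 78 = 20180160.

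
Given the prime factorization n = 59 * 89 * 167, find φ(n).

847264

φ(59) = 59 − 1 = 58.
φ(89) = 89 − 1 = 88.
φ(167) = 167 − 1 = 166.
Since φ is multiplicative, φ(876917) = 58 · 88 · 166 = 847264.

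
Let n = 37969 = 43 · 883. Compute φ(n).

37044

φ(37969) = 37969 · (1 − 1/43) · (1 − 1/883)
       = 37969 · 37044/37969 = 37044.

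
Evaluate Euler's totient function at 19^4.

123462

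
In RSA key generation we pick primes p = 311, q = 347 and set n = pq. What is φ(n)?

107260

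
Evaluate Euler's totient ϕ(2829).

2829 = 3 · 23 · 41.
φ(2829) = 2829 · (1 − 1/3) · (1 − 1/23) · (1 − 1/41)
       = 2829 · 1760/2829 = 1760.

1760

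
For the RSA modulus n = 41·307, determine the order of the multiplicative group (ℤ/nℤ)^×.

For distinct primes, φ(pq) = (p−1)(q−1) = 40 × 306 = 12240.

12240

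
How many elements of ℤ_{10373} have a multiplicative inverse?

First factor: 10373 = 11 × 23 × 41.
φ(10373) = 10373 · (1 − 1/11) · (1 − 1/23) · (1 − 1/41)
       = 10373 · 8800/10373 = 8800.

8800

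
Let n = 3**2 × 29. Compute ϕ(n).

168

φ(261) = 261 · (1 − 1/3) · (1 − 1/29)
       = 261 · 56/87 = 168.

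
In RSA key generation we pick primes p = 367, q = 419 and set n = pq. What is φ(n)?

φ(153773) = 153773 · (1 − 1/367) · (1 − 1/419)
       = 153773 · 152988/153773 = 152988.

152988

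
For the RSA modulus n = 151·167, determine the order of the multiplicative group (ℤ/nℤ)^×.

24900

φ(151) = 151 − 1 = 150.
φ(167) = 167 − 1 = 166.
Multiply: 150 · 166 = 24900.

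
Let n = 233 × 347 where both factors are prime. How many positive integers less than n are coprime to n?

80272

φ(n) = (p − 1)(q − 1) = (233−1)(347−1) = 232·346 = 80272.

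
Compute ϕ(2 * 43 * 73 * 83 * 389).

96211584

φ(2) = 2 − 1 = 1.
φ(43) = 43 − 1 = 42.
φ(73) = 73 − 1 = 72.
φ(83) = 83 − 1 = 82.
φ(389) = 389 − 1 = 388.
φ(202697786) = 1 × 42 × 72 × 82 × 388 = 96211584.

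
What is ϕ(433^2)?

φ(433^2) = 433^1·(433−1) = 433·432 = 187056.

187056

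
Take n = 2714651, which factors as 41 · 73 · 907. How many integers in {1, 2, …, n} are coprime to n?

φ(41) = 41 − 1 = 40.
φ(73) = 73 − 1 = 72.
φ(907) = 907 − 1 = 906.
Multiply: 40 · 72 · 906 = 2609280.

2609280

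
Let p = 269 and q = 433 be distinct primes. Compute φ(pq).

115776

For distinct primes, φ(pq) = (p−1)(q−1) = 268 × 432 = 115776.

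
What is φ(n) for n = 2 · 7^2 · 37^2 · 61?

φ(8183882) = 8183882 · (1 − 1/2) · (1 − 1/7) · (1 − 1/37) · (1 − 1/61)
       = 8183882 · 12960/31598 = 3356640.

3356640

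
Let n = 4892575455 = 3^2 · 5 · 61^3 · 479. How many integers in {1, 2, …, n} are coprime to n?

2561238720

φ(4892575455) = 4892575455 · (1 − 1/3) · (1 − 1/5) · (1 − 1/61) · (1 − 1/479)
       = 4892575455 · 229440/438285 = 2561238720.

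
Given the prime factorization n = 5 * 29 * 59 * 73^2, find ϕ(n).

φ(45589595) = 45589595 · (1 − 1/5) · (1 − 1/29) · (1 − 1/59) · (1 − 1/73)
       = 45589595 · 467712/624515 = 34142976.

34142976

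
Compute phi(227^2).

φ(227^2) = 227^1·(227−1) = 227·226 = 51302.

51302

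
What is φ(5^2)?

φ(5^2) = 5^1·(5−1) = 5·4 = 20.

20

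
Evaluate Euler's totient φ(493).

448

Factor 493: 493 = 17 · 29.
φ(493) = 493 · (1 − 1/17) · (1 − 1/29)
       = 493 · 448/493 = 448.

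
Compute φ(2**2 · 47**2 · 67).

285384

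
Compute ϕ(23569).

Factor 23569: 23569 = 7^2 · 13 · 37.
φ(7^2) = 7^1·(7−1) = 7·6 = 42.
φ(13) = 13 − 1 = 12.
φ(37) = 37 − 1 = 36.
φ(23569) = 42 × 12 × 36 = 18144.

18144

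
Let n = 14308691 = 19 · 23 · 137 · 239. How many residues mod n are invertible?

12817728

φ(19) = 19 − 1 = 18.
φ(23) = 23 − 1 = 22.
φ(137) = 137 − 1 = 136.
φ(239) = 239 − 1 = 238.
Since φ is multiplicative, φ(14308691) = 18 · 22 · 136 · 238 = 12817728.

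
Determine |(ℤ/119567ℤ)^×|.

119567 = 7 · 19 · 29 · 31.
φ(7) = 7 − 1 = 6.
φ(19) = 19 − 1 = 18.
φ(29) = 29 − 1 = 28.
φ(31) = 31 − 1 = 30.
Multiply: 6 · 18 · 28 · 30 = 90720.

90720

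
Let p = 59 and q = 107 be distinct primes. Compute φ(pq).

6148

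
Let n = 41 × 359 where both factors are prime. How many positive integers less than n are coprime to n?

14320

For distinct primes, φ(pq) = (p−1)(q−1) = 40 × 358 = 14320.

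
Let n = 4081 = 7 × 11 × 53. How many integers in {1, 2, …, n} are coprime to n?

3120

φ(4081) = 4081 · (1 − 1/7) · (1 − 1/11) · (1 − 1/53)
       = 4081 · 3120/4081 = 3120.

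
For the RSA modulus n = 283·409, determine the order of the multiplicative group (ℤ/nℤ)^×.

115056

For distinct primes, φ(pq) = (p−1)(q−1) = 282 × 408 = 115056.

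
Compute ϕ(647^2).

φ(647^2) = 647^1·(647−1) = 647·646 = 417962.

417962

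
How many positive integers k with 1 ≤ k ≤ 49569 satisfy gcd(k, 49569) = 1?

28800

49569 = 3 * 13 * 31 * 41.
φ(3) = 3 − 1 = 2.
φ(13) = 13 − 1 = 12.
φ(31) = 31 − 1 = 30.
φ(41) = 41 − 1 = 40.
Multiply: 2 · 12 · 30 · 40 = 28800.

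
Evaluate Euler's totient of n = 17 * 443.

φ(17) = 17 − 1 = 16.
φ(443) = 443 − 1 = 442.
Since φ is multiplicative, φ(7531) = 16 · 442 = 7072.

7072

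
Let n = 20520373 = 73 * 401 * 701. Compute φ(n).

20160000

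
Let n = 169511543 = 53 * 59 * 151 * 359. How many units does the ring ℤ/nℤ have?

φ(169511543) = 169511543 · (1 − 1/53) · (1 − 1/59) · (1 − 1/151) · (1 − 1/359)
       = 169511543 · 161959200/169511543 = 161959200.

161959200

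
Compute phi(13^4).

φ(28561) = 28561 · (1 − 1/13)
       = 28561 · 12/13 = 26364.

26364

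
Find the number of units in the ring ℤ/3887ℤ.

First factor: 3887 = 13^2 * 23.
φ(13^2) = 13^1·(13−1) = 13·12 = 156.
φ(23) = 23 − 1 = 22.
Since φ is multiplicative, φ(3887) = 156 · 22 = 3432.

3432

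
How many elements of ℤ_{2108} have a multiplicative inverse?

960

Factor 2108: 2108 = 2^2 × 17 × 31.
φ(2108) = 2108 · (1 − 1/2) · (1 − 1/17) · (1 − 1/31)
       = 2108 · 480/1054 = 960.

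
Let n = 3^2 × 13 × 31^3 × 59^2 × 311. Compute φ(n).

2202007723200

φ(3773421812277) = 3773421812277 · (1 − 1/3) · (1 − 1/13) · (1 − 1/31) · (1 − 1/59) · (1 − 1/311)
       = 3773421812277 · 12945600/22183941 = 2202007723200.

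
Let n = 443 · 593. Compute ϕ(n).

φ(443) = 443 − 1 = 442.
φ(593) = 593 − 1 = 592.
φ(262699) = 442 × 592 = 261664.

261664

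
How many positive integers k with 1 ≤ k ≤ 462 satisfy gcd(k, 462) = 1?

120

Prime factorization: 462 = 2 · 3 · 7 · 11.
φ(462) = 462 · (1 − 1/2) · (1 − 1/3) · (1 − 1/7) · (1 − 1/11)
       = 462 · 120/462 = 120.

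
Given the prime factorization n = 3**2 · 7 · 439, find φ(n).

φ(27657) = 27657 · (1 − 1/3) · (1 − 1/7) · (1 − 1/439)
       = 27657 · 5256/9219 = 15768.

15768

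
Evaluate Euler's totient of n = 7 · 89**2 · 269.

12593856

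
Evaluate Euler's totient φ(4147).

3360

Factor 4147: 4147 = 11 * 13 * 29.
φ(4147) = 4147 · (1 − 1/11) · (1 − 1/13) · (1 − 1/29)
       = 4147 · 3360/4147 = 3360.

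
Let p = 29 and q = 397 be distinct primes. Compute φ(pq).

11088

For distinct primes, φ(pq) = (p−1)(q−1) = 28 × 396 = 11088.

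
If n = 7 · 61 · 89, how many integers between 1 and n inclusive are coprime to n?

31680

φ(38003) = 38003 · (1 − 1/7) · (1 − 1/61) · (1 − 1/89)
       = 38003 · 31680/38003 = 31680.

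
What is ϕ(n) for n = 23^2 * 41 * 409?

φ(23^2) = 23^2 − 23^1 = 529 − 23 = 506.
φ(41) = 41 − 1 = 40.
φ(409) = 409 − 1 = 408.
Multiply: 506 · 40 · 408 = 8257920.

8257920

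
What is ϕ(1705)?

First factor: 1705 = 5 · 11 · 31.
φ(5) = 5 − 1 = 4.
φ(11) = 11 − 1 = 10.
φ(31) = 31 − 1 = 30.
φ(1705) = 4 × 10 × 30 = 1200.

1200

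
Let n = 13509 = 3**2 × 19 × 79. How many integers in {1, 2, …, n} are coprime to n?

φ(3^2) = 3^2 − 3^1 = 9 − 3 = 6.
φ(19) = 19 − 1 = 18.
φ(79) = 79 − 1 = 78.
Multiply: 6 · 18 · 78 = 8424.

8424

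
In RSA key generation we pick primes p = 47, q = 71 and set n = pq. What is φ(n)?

3220

φ(pq) = (p−1)(q−1) = 46 · 70 = 3220.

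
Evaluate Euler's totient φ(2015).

1440

First factor: 2015 = 5 · 13 · 31.
φ(5) = 5 − 1 = 4.
φ(13) = 13 − 1 = 12.
φ(31) = 31 − 1 = 30.
Since φ is multiplicative, φ(2015) = 4 · 12 · 30 = 1440.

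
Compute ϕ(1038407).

907200

Factor 1038407: 1038407 = 19 · 31 · 41 · 43.
φ(19) = 19 − 1 = 18.
φ(31) = 31 − 1 = 30.
φ(41) = 41 − 1 = 40.
φ(43) = 43 − 1 = 42.
Since φ is multiplicative, φ(1038407) = 18 · 30 · 40 · 42 = 907200.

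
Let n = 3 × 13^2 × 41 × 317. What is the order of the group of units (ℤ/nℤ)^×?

3943680

φ(3) = 3 − 1 = 2.
φ(13^2) = 13^1·(13−1) = 13·12 = 156.
φ(41) = 41 − 1 = 40.
φ(317) = 317 − 1 = 316.
Multiply: 2 · 156 · 40 · 316 = 3943680.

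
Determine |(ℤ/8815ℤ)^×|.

8815 = 5 * 41 * 43.
φ(8815) = 8815 · (1 − 1/5) · (1 − 1/41) · (1 − 1/43)
       = 8815 · 6720/8815 = 6720.

6720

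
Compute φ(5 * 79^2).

24648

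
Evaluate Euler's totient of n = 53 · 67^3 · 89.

φ(1418699071) = 1418699071 · (1 − 1/53) · (1 − 1/67) · (1 − 1/89)
       = 1418699071 · 302016/316039 = 1355749824.

1355749824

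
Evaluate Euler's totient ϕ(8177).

8177 = 13 × 17 × 37.
φ(13) = 13 − 1 = 12.
φ(17) = 17 − 1 = 16.
φ(37) = 37 − 1 = 36.
Since φ is multiplicative, φ(8177) = 12 · 16 · 36 = 6912.

6912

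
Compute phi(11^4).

φ(11^4) = 11^4 − 11^3 = 14641 − 1331 = 13310.

13310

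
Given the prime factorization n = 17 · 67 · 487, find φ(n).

513216

φ(17) = 17 − 1 = 16.
φ(67) = 67 − 1 = 66.
φ(487) = 487 − 1 = 486.
Since φ is multiplicative, φ(554693) = 16 · 66 · 486 = 513216.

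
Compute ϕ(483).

First factor: 483 = 3 · 7 · 23.
φ(3) = 3 − 1 = 2.
φ(7) = 7 − 1 = 6.
φ(23) = 23 − 1 = 22.
Since φ is multiplicative, φ(483) = 2 · 6 · 22 = 264.

264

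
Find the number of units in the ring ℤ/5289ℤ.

5289 = 3 · 41 · 43.
φ(5289) = 5289 · (1 − 1/3) · (1 − 1/41) · (1 − 1/43)
       = 5289 · 3360/5289 = 3360.

3360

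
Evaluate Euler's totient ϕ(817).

First factor: 817 = 19 · 43.
φ(817) = 817 · (1 − 1/19) · (1 − 1/43)
       = 817 · 756/817 = 756.

756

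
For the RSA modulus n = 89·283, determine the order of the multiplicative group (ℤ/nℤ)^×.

24816

φ(25187) = 25187 · (1 − 1/89) · (1 − 1/283)
       = 25187 · 24816/25187 = 24816.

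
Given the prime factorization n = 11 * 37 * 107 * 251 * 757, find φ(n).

φ(11) = 11 − 1 = 10.
φ(37) = 37 − 1 = 36.
φ(107) = 107 − 1 = 106.
φ(251) = 251 − 1 = 250.
φ(757) = 757 − 1 = 756.
φ(8274614843) = 10 × 36 × 106 × 250 × 756 = 7212240000.

7212240000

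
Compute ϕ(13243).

First factor: 13243 = 17 · 19 · 41.
φ(13243) = 13243 · (1 − 1/17) · (1 − 1/19) · (1 − 1/41)
       = 13243 · 11520/13243 = 11520.

11520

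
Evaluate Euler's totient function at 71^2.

4970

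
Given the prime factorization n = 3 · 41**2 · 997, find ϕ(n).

φ(5027871) = 5027871 · (1 − 1/3) · (1 − 1/41) · (1 − 1/997)
       = 5027871 · 79680/122631 = 3266880.

3266880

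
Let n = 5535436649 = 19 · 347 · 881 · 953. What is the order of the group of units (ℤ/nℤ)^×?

φ(19) = 19 − 1 = 18.
φ(347) = 347 − 1 = 346.
φ(881) = 881 − 1 = 880.
φ(953) = 953 − 1 = 952.
Multiply: 18 · 346 · 880 · 952 = 5217569280.

5217569280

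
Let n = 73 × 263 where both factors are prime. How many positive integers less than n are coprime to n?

18864

φ(n) = (p − 1)(q − 1) = (73−1)(263−1) = 72·262 = 18864.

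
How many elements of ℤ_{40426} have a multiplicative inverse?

17920

40426 = 2 × 17 × 29 × 41.
φ(2) = 2 − 1 = 1.
φ(17) = 17 − 1 = 16.
φ(29) = 29 − 1 = 28.
φ(41) = 41 − 1 = 40.
φ(40426) = 1 × 16 × 28 × 40 = 17920.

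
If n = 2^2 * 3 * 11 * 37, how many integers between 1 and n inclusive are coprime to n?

1440

φ(4884) = 4884 · (1 − 1/2) · (1 − 1/3) · (1 − 1/11) · (1 − 1/37)
       = 4884 · 720/2442 = 1440.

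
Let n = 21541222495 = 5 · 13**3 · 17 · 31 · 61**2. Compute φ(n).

φ(5) = 5 − 1 = 4.
φ(13^3) = 13^3 − 13^2 = 2197 − 169 = 2028.
φ(17) = 17 − 1 = 16.
φ(31) = 31 − 1 = 30.
φ(61^2) = 61^2 − 61^1 = 3721 − 61 = 3660.
Since φ is multiplicative, φ(21541222495) = 4 · 2028 · 16 · 30 · 3660 = 14251161600.

14251161600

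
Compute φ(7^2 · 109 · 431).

1950480

φ(2301971) = 2301971 · (1 − 1/7) · (1 − 1/109) · (1 − 1/431)
       = 2301971 · 278640/328853 = 1950480.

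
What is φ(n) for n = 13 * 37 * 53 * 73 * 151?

φ(281009339) = 281009339 · (1 − 1/13) · (1 − 1/37) · (1 − 1/53) · (1 − 1/73) · (1 − 1/151)
       = 281009339 · 242611200/281009339 = 242611200.

242611200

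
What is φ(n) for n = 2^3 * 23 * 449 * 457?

φ(37755512) = 37755512 · (1 − 1/2) · (1 − 1/23) · (1 − 1/449) · (1 − 1/457)
       = 37755512 · 4494336/9438878 = 17977344.

17977344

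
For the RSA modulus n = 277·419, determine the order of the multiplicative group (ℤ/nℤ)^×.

φ(n) = (p − 1)(q − 1) = (277−1)(419−1) = 276·418 = 115368.

115368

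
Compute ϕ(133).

108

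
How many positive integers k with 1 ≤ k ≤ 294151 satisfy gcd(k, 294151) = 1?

First factor: 294151 = 11^3 * 13 * 17.
φ(294151) = 294151 · (1 − 1/11) · (1 − 1/13) · (1 − 1/17)
       = 294151 · 1920/2431 = 232320.

232320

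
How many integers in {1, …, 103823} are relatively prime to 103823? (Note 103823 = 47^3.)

101614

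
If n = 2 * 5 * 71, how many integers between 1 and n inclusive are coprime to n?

280

φ(710) = 710 · (1 − 1/2) · (1 − 1/5) · (1 − 1/71)
       = 710 · 280/710 = 280.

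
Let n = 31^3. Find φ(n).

φ(31^3) = 31^2·(31−1) = 961·30 = 28830.

28830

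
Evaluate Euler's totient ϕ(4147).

3360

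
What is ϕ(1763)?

1680

Factor 1763: 1763 = 41 × 43.
φ(1763) = 1763 · (1 − 1/41) · (1 − 1/43)
       = 1763 · 1680/1763 = 1680.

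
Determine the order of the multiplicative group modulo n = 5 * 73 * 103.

29376

φ(37595) = 37595 · (1 − 1/5) · (1 − 1/73) · (1 − 1/103)
       = 37595 · 29376/37595 = 29376.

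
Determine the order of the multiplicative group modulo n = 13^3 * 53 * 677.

φ(78830557) = 78830557 · (1 − 1/13) · (1 − 1/53) · (1 − 1/677)
       = 78830557 · 421824/466453 = 71288256.

71288256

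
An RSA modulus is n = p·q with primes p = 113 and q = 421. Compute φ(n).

For distinct primes, φ(pq) = (p−1)(q−1) = 112 × 420 = 47040.

47040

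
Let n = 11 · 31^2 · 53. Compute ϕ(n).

483600

φ(560263) = 560263 · (1 − 1/11) · (1 − 1/31) · (1 − 1/53)
       = 560263 · 15600/18073 = 483600.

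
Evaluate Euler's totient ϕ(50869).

50869 = 7 × 13^2 × 43.
φ(50869) = 50869 · (1 − 1/7) · (1 − 1/13) · (1 − 1/43)
       = 50869 · 3024/3913 = 39312.

39312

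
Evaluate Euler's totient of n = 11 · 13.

120

φ(143) = 143 · (1 − 1/11) · (1 − 1/13)
       = 143 · 120/143 = 120.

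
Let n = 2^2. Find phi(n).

2

φ(4) = 4 · (1 − 1/2)
       = 4 · 1/2 = 2.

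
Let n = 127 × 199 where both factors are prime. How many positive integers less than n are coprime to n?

φ(127) = 127 − 1 = 126.
φ(199) = 199 − 1 = 198.
φ(25273) = 126 × 198 = 24948.

24948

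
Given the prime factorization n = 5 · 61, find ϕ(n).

240

φ(305) = 305 · (1 − 1/5) · (1 − 1/61)
       = 305 · 240/305 = 240.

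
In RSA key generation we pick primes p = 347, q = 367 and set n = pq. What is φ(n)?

For distinct primes, φ(pq) = (p−1)(q−1) = 346 × 366 = 126636.

126636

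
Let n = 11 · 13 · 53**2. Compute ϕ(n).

330720

φ(401687) = 401687 · (1 − 1/11) · (1 − 1/13) · (1 − 1/53)
       = 401687 · 6240/7579 = 330720.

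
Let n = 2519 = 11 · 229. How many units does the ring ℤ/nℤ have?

2280

φ(2519) = 2519 · (1 − 1/11) · (1 − 1/229)
       = 2519 · 2280/2519 = 2280.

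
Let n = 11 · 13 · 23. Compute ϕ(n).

φ(3289) = 3289 · (1 − 1/11) · (1 − 1/13) · (1 − 1/23)
       = 3289 · 2640/3289 = 2640.

2640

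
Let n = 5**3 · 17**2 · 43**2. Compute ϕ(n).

49123200

φ(5^3) = 5^3 − 5^2 = 125 − 25 = 100.
φ(17^2) = 17^1·(17−1) = 17·16 = 272.
φ(43^2) = 43^2 − 43^1 = 1849 − 43 = 1806.
φ(66795125) = 100 × 272 × 1806 = 49123200.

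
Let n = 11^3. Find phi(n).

1210

φ(11^3) = 11^2·(11−1) = 121·10 = 1210.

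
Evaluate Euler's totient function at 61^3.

φ(226981) = 226981 · (1 − 1/61)
       = 226981 · 60/61 = 223260.

223260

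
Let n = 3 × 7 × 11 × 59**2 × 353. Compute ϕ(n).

144545280

φ(3) = 3 − 1 = 2.
φ(7) = 7 − 1 = 6.
φ(11) = 11 − 1 = 10.
φ(59^2) = 59^2 − 59^1 = 3481 − 59 = 3422.
φ(353) = 353 − 1 = 352.
φ(283851183) = 2 × 6 × 10 × 3422 × 352 = 144545280.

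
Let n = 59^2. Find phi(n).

3422

φ(3481) = 3481 · (1 − 1/59)
       = 3481 · 58/59 = 3422.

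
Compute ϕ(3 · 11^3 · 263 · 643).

φ(675252237) = 675252237 · (1 − 1/3) · (1 − 1/11) · (1 − 1/263) · (1 − 1/643)
       = 675252237 · 3364080/5580597 = 407053680.

407053680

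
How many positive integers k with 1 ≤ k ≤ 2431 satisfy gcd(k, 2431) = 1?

1920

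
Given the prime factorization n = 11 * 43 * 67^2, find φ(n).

1857240

φ(11) = 11 − 1 = 10.
φ(43) = 43 − 1 = 42.
φ(67^2) = 67^1·(67−1) = 67·66 = 4422.
Since φ is multiplicative, φ(2123297) = 10 · 42 · 4422 = 1857240.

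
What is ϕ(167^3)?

4629574

φ(4657463) = 4657463 · (1 − 1/167)
       = 4657463 · 166/167 = 4629574.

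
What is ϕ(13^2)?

φ(169) = 169 · (1 − 1/13)
       = 169 · 12/13 = 156.

156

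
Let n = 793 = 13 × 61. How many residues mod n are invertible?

720

φ(793) = 793 · (1 − 1/13) · (1 − 1/61)
       = 793 · 720/793 = 720.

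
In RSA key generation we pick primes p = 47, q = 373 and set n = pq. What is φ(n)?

17112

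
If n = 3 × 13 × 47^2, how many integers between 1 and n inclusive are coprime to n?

φ(86151) = 86151 · (1 − 1/3) · (1 − 1/13) · (1 − 1/47)
       = 86151 · 1104/1833 = 51888.

51888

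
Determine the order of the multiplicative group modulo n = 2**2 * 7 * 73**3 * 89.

φ(2^2) = 2^1·(2−1) = 2·1 = 2.
φ(7) = 7 − 1 = 6.
φ(73^3) = 73^3 − 73^2 = 389017 − 5329 = 383688.
φ(89) = 89 − 1 = 88.
φ(969430364) = 2 × 6 × 383688 × 88 = 405174528.

405174528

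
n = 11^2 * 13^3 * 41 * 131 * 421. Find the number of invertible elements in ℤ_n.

487206720000

φ(601108231867) = 601108231867 · (1 − 1/11) · (1 − 1/13) · (1 − 1/41) · (1 − 1/131) · (1 − 1/421)
       = 601108231867 · 262080000/323350313 = 487206720000.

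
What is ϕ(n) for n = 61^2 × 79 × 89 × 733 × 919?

16881542346240

φ(61^2) = 61^2 − 61^1 = 3721 − 61 = 3660.
φ(79) = 79 − 1 = 78.
φ(89) = 89 − 1 = 88.
φ(733) = 733 − 1 = 732.
φ(919) = 919 − 1 = 918.
Multiply: 3660 · 78 · 88 · 732 · 918 = 16881542346240.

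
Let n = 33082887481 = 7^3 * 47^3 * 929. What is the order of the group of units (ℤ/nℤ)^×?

φ(33082887481) = 33082887481 · (1 − 1/7) · (1 − 1/47) · (1 − 1/929)
       = 33082887481 · 256128/305641 = 27723550848.

27723550848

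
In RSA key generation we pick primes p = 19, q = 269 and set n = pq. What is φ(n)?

φ(pq) = (p−1)(q−1) = 18 · 268 = 4824.

4824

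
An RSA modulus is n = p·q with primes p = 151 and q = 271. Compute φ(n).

For distinct primes, φ(pq) = (p−1)(q−1) = 150 × 270 = 40500.

40500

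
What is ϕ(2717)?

2160

First factor: 2717 = 11 · 13 · 19.
φ(11) = 11 − 1 = 10.
φ(13) = 13 − 1 = 12.
φ(19) = 19 − 1 = 18.
Multiply: 10 · 12 · 18 = 2160.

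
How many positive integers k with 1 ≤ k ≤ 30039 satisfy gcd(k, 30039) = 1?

17280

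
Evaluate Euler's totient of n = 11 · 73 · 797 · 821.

φ(11) = 11 − 1 = 10.
φ(73) = 73 − 1 = 72.
φ(797) = 797 − 1 = 796.
φ(821) = 821 − 1 = 820.
Since φ is multiplicative, φ(525432611) = 10 · 72 · 796 · 820 = 469958400.

469958400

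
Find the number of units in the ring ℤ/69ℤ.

First factor: 69 = 3 * 23.
φ(69) = 69 · (1 − 1/3) · (1 − 1/23)
       = 69 · 44/69 = 44.

44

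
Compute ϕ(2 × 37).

36

φ(74) = 74 · (1 − 1/2) · (1 − 1/37)
       = 74 · 36/74 = 36.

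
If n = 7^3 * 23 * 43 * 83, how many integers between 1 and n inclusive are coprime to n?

22275792

φ(7^3) = 7^3 − 7^2 = 343 − 49 = 294.
φ(23) = 23 − 1 = 22.
φ(43) = 43 − 1 = 42.
φ(83) = 83 − 1 = 82.
Multiply: 294 · 22 · 42 · 82 = 22275792.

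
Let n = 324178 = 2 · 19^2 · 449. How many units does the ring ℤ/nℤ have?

153216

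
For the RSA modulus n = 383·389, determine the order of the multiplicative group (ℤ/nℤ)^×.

φ(n) = (p − 1)(q − 1) = (383−1)(389−1) = 382·388 = 148216.

148216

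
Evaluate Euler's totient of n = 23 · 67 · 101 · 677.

φ(23) = 23 − 1 = 22.
φ(67) = 67 − 1 = 66.
φ(101) = 101 − 1 = 100.
φ(677) = 677 − 1 = 676.
φ(105368957) = 22 × 66 × 100 × 676 = 98155200.

98155200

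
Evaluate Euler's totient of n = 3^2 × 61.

φ(3^2) = 3^2 − 3^1 = 9 − 3 = 6.
φ(61) = 61 − 1 = 60.
Since φ is multiplicative, φ(549) = 6 · 60 = 360.

360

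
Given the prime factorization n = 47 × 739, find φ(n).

33948

φ(34733) = 34733 · (1 − 1/47) · (1 − 1/739)
       = 34733 · 33948/34733 = 33948.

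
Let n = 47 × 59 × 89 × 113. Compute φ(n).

φ(47) = 47 − 1 = 46.
φ(59) = 59 − 1 = 58.
φ(89) = 89 − 1 = 88.
φ(113) = 113 − 1 = 112.
Multiply: 46 · 58 · 88 · 112 = 26295808.

26295808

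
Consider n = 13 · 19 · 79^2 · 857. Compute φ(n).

φ(13) = 13 − 1 = 12.
φ(19) = 19 − 1 = 18.
φ(79^2) = 79^1·(79−1) = 79·78 = 6162.
φ(857) = 857 − 1 = 856.
φ(1321088639) = 12 × 18 × 6162 × 856 = 1139329152.

1139329152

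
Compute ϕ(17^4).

φ(83521) = 83521 · (1 − 1/17)
       = 83521 · 16/17 = 78608.

78608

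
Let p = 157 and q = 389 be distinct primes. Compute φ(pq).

60528

φ(pq) = (p−1)(q−1) = 156 · 388 = 60528.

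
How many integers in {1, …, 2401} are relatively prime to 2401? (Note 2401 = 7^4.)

φ(7^4) = 7^4 − 7^3 = 2401 − 343 = 2058.

2058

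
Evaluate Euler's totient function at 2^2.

φ(4) = 4 · (1 − 1/2)
       = 4 · 1/2 = 2.

2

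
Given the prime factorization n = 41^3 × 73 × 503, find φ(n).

2430322560

φ(41^3) = 41^3 − 41^2 = 68921 − 1681 = 67240.
φ(73) = 73 − 1 = 72.
φ(503) = 503 − 1 = 502.
Since φ is multiplicative, φ(2530710199) = 67240 · 72 · 502 = 2430322560.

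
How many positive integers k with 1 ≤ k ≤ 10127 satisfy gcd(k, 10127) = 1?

8640

First factor: 10127 = 13 · 19 · 41.
φ(10127) = 10127 · (1 − 1/13) · (1 − 1/19) · (1 − 1/41)
       = 10127 · 8640/10127 = 8640.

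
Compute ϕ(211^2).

44310

φ(211^2) = 211^2 − 211^1 = 44521 − 211 = 44310.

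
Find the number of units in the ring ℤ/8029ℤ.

Factor 8029: 8029 = 7 · 31 · 37.
φ(7) = 7 − 1 = 6.
φ(31) = 31 − 1 = 30.
φ(37) = 37 − 1 = 36.
φ(8029) = 6 × 30 × 36 = 6480.

6480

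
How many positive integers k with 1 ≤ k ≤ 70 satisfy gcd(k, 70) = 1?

Factor 70: 70 = 2 * 5 * 7.
φ(70) = 70 · (1 − 1/2) · (1 − 1/5) · (1 − 1/7)
       = 70 · 24/70 = 24.

24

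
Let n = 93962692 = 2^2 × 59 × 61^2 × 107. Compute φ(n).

45003360

φ(2^2) = 2^2 − 2^1 = 4 − 2 = 2.
φ(59) = 59 − 1 = 58.
φ(61^2) = 61^2 − 61^1 = 3721 − 61 = 3660.
φ(107) = 107 − 1 = 106.
φ(93962692) = 2 × 58 × 3660 × 106 = 45003360.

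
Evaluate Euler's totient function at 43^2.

φ(43^2) = 43^2 − 43^1 = 1849 − 43 = 1806.

1806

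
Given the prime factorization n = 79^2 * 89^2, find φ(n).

φ(49434961) = 49434961 · (1 − 1/79) · (1 − 1/89)
       = 49434961 · 6864/7031 = 48260784.

48260784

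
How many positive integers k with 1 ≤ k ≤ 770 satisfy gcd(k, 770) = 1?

Prime factorization: 770 = 2 · 5 · 7 · 11.
φ(770) = 770 · (1 − 1/2) · (1 − 1/5) · (1 − 1/7) · (1 − 1/11)
       = 770 · 240/770 = 240.

240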